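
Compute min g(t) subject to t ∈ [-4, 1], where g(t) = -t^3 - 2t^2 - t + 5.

Differentiating, g'(t) = -3t^2 - 4t - 1; which vanishes at t = -1 and t = -1/3.
Compare values at every candidate in [-4, 1]: g(-4) = 41,  g(-1) = 5,  g(-1/3) = 139/27,  g(1) = 1.
So the minimum is g(1) = 1.

1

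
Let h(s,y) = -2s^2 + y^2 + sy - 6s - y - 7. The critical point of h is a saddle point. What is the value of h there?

∂h/∂s = -4s + y - 6 = 0 and ∂h/∂y = s + 2y - 1 = 0, so (s, y) = (-11/9, 10/9).
The Hessian has h_{ss} = -4, h_{yy} = 2, h_{sy} = 1, giving D = -9 < 0, so the point is a saddle point.
h(-11/9, 10/9) = -35/9.

-35/9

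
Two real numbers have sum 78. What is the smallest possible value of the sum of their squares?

3042

With a + b = 78, a^2 + b^2 = a^2 + (78 − a)^2.
The derivative 2a − 2(78 − a) = 4a − 156 vanishes at a = 39; second derivative 4 > 0, a minimum.
The minimum is 2·(39)^2 = 3042.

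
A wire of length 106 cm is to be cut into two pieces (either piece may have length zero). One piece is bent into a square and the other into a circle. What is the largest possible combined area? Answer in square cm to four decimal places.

Let x be the length used for the square. Square side x/4; circle radius (106−x)/(2π).
A(x) = (x/4)² + π·((106−x)/(2π))² = x²/16 + (106−x)²/(4π) for 0 ≤ x ≤ 106. A'(x) = x/8 − (106−x)/(2π) = 0 gives x = 4·106/(π+4) ≈ 59.3705.
A'' > 0, so the interior critical point is a minimum; the maximum is at an endpoint. A(0) = 894.1325 and A(106) = 702.2500, so the largest area is 894.1325.

894.1325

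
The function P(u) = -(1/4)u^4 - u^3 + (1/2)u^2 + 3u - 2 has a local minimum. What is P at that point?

P'(u) = -u^3 - 3u^2 + u + 3 = 0 at u = -3, -1, 1.
Since P''(u) = -3u^2 - 6u + 1, we get P''(-3) = -8 < 0 ⇒ local maximum; P''(-1) = 4 > 0 ⇒ local minimum; P''(1) = -8 < 0 ⇒ local maximum.
So the local minimum value is P(-1) = -15/4.

-15/4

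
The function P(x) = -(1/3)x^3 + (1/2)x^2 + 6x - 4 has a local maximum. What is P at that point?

P'(x) = -x^2 + x + 6. Setting P'(x) = 0 gives x ∈ {-2, 3}.
Since P''(x) = -2x + 1, we get P''(-2) = 5 > 0 ⇒ local minimum; P''(3) = -5 < 0 ⇒ local maximum.
Thus P has its local maximum at x = 3, with value 19/2.

19/2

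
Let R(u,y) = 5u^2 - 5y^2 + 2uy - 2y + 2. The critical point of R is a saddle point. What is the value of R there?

57/26

∂R/∂u = 10u + 2y = 0 and ∂R/∂y = 2u - 10y - 2 = 0, so (u, y) = (1/26, -5/26).
The Hessian has R_{uu} = 10, R_{yy} = -10, R_{uy} = 2, giving D = -104 < 0, so the point is a saddle point.
R(1/26, -5/26) = 57/26.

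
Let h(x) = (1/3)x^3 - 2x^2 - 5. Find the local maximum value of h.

-5

Critical points: h'(x) = x^2 - 4x vanishes at x = 0, 4.
h''(x) = 2x - 4. h''(0) = -4 < 0 ⇒ local maximum; h''(4) = 4 > 0 ⇒ local minimum.
Thus h has its local maximum at x = 0, with value -5.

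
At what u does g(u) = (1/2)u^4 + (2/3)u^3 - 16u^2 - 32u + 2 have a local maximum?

-1

g'(u) = 2u^3 + 2u^2 - 32u - 32 = 0 at u = -4, -1, 4.
Since g''(u) = 6u^2 + 4u - 32, we get g''(-4) = 48 > 0 ⇒ local minimum; g''(-1) = -30 < 0 ⇒ local maximum; g''(4) = 80 > 0 ⇒ local minimum.
So the local maximum value is g(-1) = 107/6.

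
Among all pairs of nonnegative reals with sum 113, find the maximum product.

12769/4

With x + y = 113, the product is P(x) = x(113 − x).
P'(x) = 113 − 2x = 0 gives x = 113/2; P'' = −2 < 0, so this is the maximum.
P = 113/2·113/2 = 12769/4.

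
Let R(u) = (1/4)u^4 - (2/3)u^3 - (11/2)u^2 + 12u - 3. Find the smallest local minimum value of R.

R'(u) = u^3 - 2u^2 - 11u + 12. Setting R'(u) = 0 gives u ∈ {-3, 1, 4}.
Second-derivative test with R''(u) = 3u^2 - 4u - 11: R''(-3) = 28 > 0 ⇒ local minimum; R''(1) = -12 < 0 ⇒ local maximum; R''(4) = 21 > 0 ⇒ local minimum.
Thus R has its smallest local minimum at u = -3, with value -201/4.

-201/4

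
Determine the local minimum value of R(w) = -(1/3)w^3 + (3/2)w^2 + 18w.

-63/2

R'(w) = -w^2 + 3w + 18. Setting R'(w) = 0 gives w ∈ {-3, 6}.
R''(w) = -2w + 3. R''(-3) = 9 > 0 ⇒ local minimum; R''(6) = -9 < 0 ⇒ local maximum.
Thus R has its local minimum at w = -3, with value -63/2.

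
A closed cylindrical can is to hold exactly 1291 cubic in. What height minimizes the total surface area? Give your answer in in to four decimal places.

11.8017

With radius r and height h, πr²h = 1291 so h = 1291/(πr²), and S(r) = 2πr² + 2πrh = 2πr² + 2·1291/r.
S'(r) = 4πr − 2·1291/r² = 0 ⇒ r³ = 1291/(2π), so r ≈ 5.9009 and h = 2r ≈ 11.8017.
S''(r) = 4π + 4·1291/r³ > 0, so this is the minimum; S ≈ 656.3448.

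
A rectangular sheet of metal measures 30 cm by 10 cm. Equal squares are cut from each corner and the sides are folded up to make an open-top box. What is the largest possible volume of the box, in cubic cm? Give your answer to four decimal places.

With cut size x, the volume is V(x) = x(30 − 2x)(10 − 2x) for 0 < x < 5.
V'(x) = 12x^2 − 160x + 300. Setting V'(x) = 0 gives x ≈ 2.2571 (the root in (0, 5)).
V''(x) = 24x − 160 is negative there, so this is the maximum; V ≈ 315.5652.

315.5652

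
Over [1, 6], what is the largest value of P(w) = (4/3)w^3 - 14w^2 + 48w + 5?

77

P'(w) = 4w^2 - 28w + 48, which vanishes at w = 3 and w = 4.
Compare values at every candidate in [1, 6]: P(1) = 121/3,  P(3) = 59,  P(4) = 175/3,  P(6) = 77.
The maximum over the interval is 77, attained at w = 6.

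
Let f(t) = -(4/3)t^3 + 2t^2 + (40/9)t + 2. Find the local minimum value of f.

26/81

f'(t) = -4t^2 + 4t + 40/9. Setting f'(t) = 0 gives t ∈ {-2/3, 5/3}.
f''(t) = -8t + 4. f''(-2/3) = 28/3 > 0 ⇒ local minimum; f''(5/3) = -28/3 < 0 ⇒ local maximum.
Thus f has its local minimum at t = -2/3, with value 26/81.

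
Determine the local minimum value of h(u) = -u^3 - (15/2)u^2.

-125/2

h'(u) = -3u^2 - 15u. Setting h'(u) = 0 gives u ∈ {-5, 0}.
h''(u) = -6u - 15. h''(-5) = 15 > 0 ⇒ local minimum; h''(0) = -15 < 0 ⇒ local maximum.
Thus h has its local minimum at u = -5, with value -125/2.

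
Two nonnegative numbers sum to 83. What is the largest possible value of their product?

6889/4

With x + y = 83, the product is P(x) = x(83 − x).
P'(x) = 83 − 2x = 0 gives x = 83/2; P'' = −2 < 0, so this is the maximum.
P = 83/2·83/2 = 6889/4.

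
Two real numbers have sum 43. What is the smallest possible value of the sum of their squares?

1849/2

With a + b = 43, a^2 + b^2 = a^2 + (43 − a)^2.
The derivative 2a − 2(43 − a) = 4a − 86 vanishes at a = 43/2; second derivative 4 > 0, a minimum.
The minimum is 2·(43/2)^2 = 1849/2.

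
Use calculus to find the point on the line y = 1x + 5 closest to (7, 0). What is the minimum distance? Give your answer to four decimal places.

8.4853

Minimize D(x)^2 = (x - 7)^2 + (x + 5)^2.
d/dx[D^2] = 2(x - 7) + 2·1·(x + 5) = 0 ⇒ x = 1.
Then y = 6 and the distance is √(72) ≈ 8.4853.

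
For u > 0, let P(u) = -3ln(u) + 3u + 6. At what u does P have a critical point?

1

P'(u) = -3/u + 3 = 0 gives u = 1.
P''(u) = 3/u², which is positive for u > 0, so this is a local minimum.
P(1) = -3·ln(1) + 3 + 6 ≈ 9.0000.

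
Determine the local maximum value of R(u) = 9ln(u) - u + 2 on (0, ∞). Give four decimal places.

12.7750

R'(u) = 9/u − 1 = 0 gives u = 9.
R''(u) = -9/u², which is negative for u > 0, so this is a local maximum.
R(9) = 9·ln(9) - 9 + 2 ≈ 12.7750.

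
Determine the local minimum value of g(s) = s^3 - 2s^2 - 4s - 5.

-13

g'(s) = 3s^2 - 4s - 4 = 0 at s = -2/3, 2.
Second-derivative test with g''(s) = 6s - 4: g''(-2/3) = -8 < 0 ⇒ local maximum; g''(2) = 8 > 0 ⇒ local minimum.
The local minimum is g(2) = -13.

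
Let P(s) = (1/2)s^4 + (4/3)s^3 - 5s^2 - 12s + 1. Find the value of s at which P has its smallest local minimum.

Critical points: P'(s) = 2s^3 + 4s^2 - 10s - 12 vanishes at s = -3, -1, 2.
P''(s) = 6s^2 + 8s - 10. P''(-3) = 20 > 0 ⇒ local minimum; P''(-1) = -12 < 0 ⇒ local maximum; P''(2) = 30 > 0 ⇒ local minimum.
Thus P has its smallest local minimum at s = 2, with value -73/3.

2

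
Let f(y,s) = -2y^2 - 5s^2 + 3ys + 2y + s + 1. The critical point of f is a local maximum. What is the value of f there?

59/31

∂f/∂y = -4y + 3s + 2 = 0 and ∂f/∂s = 3y - 10s + 1 = 0, so (y, s) = (23/31, 10/31).
The Hessian has f_{yy} = -4, f_{ss} = -10, f_{ys} = 3, giving D = 31 > 0 with f_{yy} < 0, so the point is a local maximum.
f(23/31, 10/31) = 59/31.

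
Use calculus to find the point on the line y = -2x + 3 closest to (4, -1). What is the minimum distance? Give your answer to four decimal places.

1.7889

Minimize D(x)^2 = (x - 4)^2 + (-2x + 4)^2.
d/dx[D^2] = 2(x - 4) + 2·(-2)·(-2x + 4) = 0 ⇒ x = 12/5.
Then y = -9/5 and the distance is √(16/5) ≈ 1.7889.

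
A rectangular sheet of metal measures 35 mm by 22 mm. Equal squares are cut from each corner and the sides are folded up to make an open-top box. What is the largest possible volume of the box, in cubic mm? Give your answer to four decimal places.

With cut size x, the volume is V(x) = x(35 − 2x)(22 − 2x) for 0 < x < 11.
V'(x) = 12x^2 − 228x + 770. Setting V'(x) = 0 gives x ≈ 4.3928 (the root in (0, 11)).
V''(x) = 24x − 228 is negative there, so this is the maximum; V ≈ 1521.6992.

1521.6992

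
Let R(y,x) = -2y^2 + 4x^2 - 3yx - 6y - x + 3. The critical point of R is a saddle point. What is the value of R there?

∂R/∂y = -4y - 3x - 6 = 0 and ∂R/∂x = -3y + 8x - 1 = 0, so (y, x) = (-51/41, -14/41).
The Hessian has R_{yy} = -4, R_{xx} = 8, R_{yx} = -3, giving D = -41 < 0, so the point is a saddle point.
R(-51/41, -14/41) = 283/41.

283/41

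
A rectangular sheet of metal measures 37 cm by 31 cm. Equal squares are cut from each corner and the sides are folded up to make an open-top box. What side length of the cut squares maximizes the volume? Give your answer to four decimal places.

5.6009

With cut size x, the volume is V(x) = x(37 − 2x)(31 − 2x) for 0 < x < 15.5.
V'(x) = 12x^2 − 272x + 1147. Setting V'(x) = 0 gives x ≈ 5.6009 (the root in (0, 15.5)).
V''(x) = 24x − 272 is negative there, so this is the maximum; V ≈ 2860.7041.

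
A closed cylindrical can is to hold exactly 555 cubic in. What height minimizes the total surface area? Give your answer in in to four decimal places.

8.9071

With radius r and height h, πr²h = 555 so h = 555/(πr²), and S(r) = 2πr² + 2πrh = 2πr² + 2·555/r.
S'(r) = 4πr − 2·555/r² = 0 ⇒ r³ = 555/(2π), so r ≈ 4.4535 and h = 2r ≈ 8.9071.
S''(r) = 4π + 4·555/r³ > 0, so this is the minimum; S ≈ 373.8607.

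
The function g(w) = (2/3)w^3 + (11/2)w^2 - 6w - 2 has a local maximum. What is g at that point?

g'(w) = 2w^2 + 11w - 6. Setting g'(w) = 0 gives w ∈ {-6, 1/2}.
Since g''(w) = 4w + 11, we get g''(-6) = -13 < 0 ⇒ local maximum; g''(1/2) = 13 > 0 ⇒ local minimum.
Thus g has its local maximum at w = -6, with value 88.

88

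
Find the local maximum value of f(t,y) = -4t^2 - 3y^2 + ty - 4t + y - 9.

∂f/∂t = -8t + y - 4 = 0 and ∂f/∂y = t - 6y + 1 = 0, so (t, y) = (-23/47, 4/47).
The Hessian has f_{tt} = -8, f_{yy} = -6, f_{ty} = 1, giving D = 47 > 0 with f_{tt} < 0, so the point is a local maximum.
f(-23/47, 4/47) = -375/47.

-375/47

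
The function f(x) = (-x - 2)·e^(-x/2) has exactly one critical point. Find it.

0

f'(x) = (-1)·e^(-x/2) + (-x - 2)·(-1/2)·e^(-x/2) = ((1/2)x)·e^(-x/2). Since e^(-x/2) > 0, the only critical point is x = 0.
f''(0) has the same sign as 1/2 > 0, so this is a local minimum.
f(0) = (-2)·e^(0) ≈ -2.0000.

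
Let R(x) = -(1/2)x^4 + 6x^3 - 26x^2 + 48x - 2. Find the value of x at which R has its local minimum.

R'(x) = -2x^3 + 18x^2 - 52x + 48 = 0 at x = 2, 3, 4.
Since R''(x) = -6x^2 + 36x - 52, we get R''(2) = -4 < 0 ⇒ local maximum; R''(3) = 2 > 0 ⇒ local minimum; R''(4) = -4 < 0 ⇒ local maximum.
Thus R has its local minimum at x = 3, with value 59/2.

3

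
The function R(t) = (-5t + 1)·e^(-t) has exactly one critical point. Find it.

6/5

Differentiating with the product rule gives R'(t) = (5t - 6)·e^(-t). Since e^(-t) > 0, the only critical point is t = 6/5.
R''(6/5) has the same sign as 5 > 0, so this is a local minimum.
R(6/5) = (-5)·e^(-6/5) ≈ -1.5060.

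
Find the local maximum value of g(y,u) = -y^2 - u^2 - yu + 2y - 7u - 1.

∂g/∂y = -2y - u + 2 = 0 and ∂g/∂u = -y - 2u - 7 = 0, so (y, u) = (11/3, -16/3).
The Hessian has g_{yy} = -2, g_{uu} = -2, g_{yu} = -1, giving D = 3 > 0 with g_{yy} < 0, so the point is a local maximum.
g(11/3, -16/3) = 64/3.

64/3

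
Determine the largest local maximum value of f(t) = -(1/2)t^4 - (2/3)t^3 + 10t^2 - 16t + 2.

422/3

f'(t) = -2t^3 - 2t^2 + 20t - 16. Setting f'(t) = 0 gives t ∈ {-4, 1, 2}.
Since f''(t) = -6t^2 - 4t + 20, we get f''(-4) = -60 < 0 ⇒ local maximum; f''(1) = 10 > 0 ⇒ local minimum; f''(2) = -12 < 0 ⇒ local maximum.
So the largest local maximum value is f(-4) = 422/3.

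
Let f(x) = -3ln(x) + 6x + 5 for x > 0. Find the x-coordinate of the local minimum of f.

f'(x) = -3/x + 6 = 0 gives x = 1/2.
f''(x) = 3/x², which is positive for x > 0, so this is a local minimum.
f(1/2) = -3·ln(1/2) + 3 + 5 ≈ 10.0794.

1/2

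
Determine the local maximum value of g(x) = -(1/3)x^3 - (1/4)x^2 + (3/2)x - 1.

g'(x) = -x^2 - (1/2)x + 3/2 = 0 at x = -3/2, 1.
g''(x) = -2x - 1/2. g''(-3/2) = 5/2 > 0 ⇒ local minimum; g''(1) = -5/2 < 0 ⇒ local maximum.
Thus g has its local maximum at x = 1, with value -1/12.

-1/12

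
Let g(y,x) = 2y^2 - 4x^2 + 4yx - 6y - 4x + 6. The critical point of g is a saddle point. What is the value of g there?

5/3

∂g/∂y = 4y + 4x - 6 = 0 and ∂g/∂x = 4y - 8x - 4 = 0, so (y, x) = (4/3, 1/6).
The Hessian has g_{yy} = 4, g_{xx} = -8, g_{yx} = 4, giving D = -48 < 0, so the point is a saddle point.
g(4/3, 1/6) = 5/3.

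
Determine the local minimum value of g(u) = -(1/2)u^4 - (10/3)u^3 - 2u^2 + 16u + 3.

-55/3

Critical points: g'(u) = -2u^3 - 10u^2 - 4u + 16 vanishes at u = -4, -2, 1.
g''(u) = -6u^2 - 20u - 4. g''(-4) = -20 < 0 ⇒ local maximum; g''(-2) = 12 > 0 ⇒ local minimum; g''(1) = -30 < 0 ⇒ local maximum.
The local minimum is g(-2) = -55/3.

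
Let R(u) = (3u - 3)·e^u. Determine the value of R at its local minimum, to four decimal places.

Differentiating with the product rule gives R'(u) = (3u)·e^u. Since e^u > 0, the only critical point is u = 0.
R''(0) has the same sign as 3 > 0, so this is a local minimum.
R(0) = (-3)·e^(0) ≈ -3.0000.

-3.0000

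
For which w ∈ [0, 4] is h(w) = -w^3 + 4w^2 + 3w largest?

3

h'(w) = -3w^2 + 8w + 3, whose only zero in [0, 4] is w = 3.
Evaluating at the critical points and endpoints: h(0) = 0,  h(3) = 18,  h(4) = 12.
Hence the absolute maximum is 18 at w = 3.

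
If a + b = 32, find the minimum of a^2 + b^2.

With a + b = 32, a^2 + b^2 = a^2 + (32 − a)^2.
The derivative 2a − 2(32 − a) = 4a − 64 vanishes at a = 16; second derivative 4 > 0, a minimum.
The minimum is 2·(16)^2 = 512.

512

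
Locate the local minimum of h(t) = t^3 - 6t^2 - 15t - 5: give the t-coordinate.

5

h'(t) = 3t^2 - 12t - 15. Setting h'(t) = 0 gives t ∈ {-1, 5}.
Second-derivative test with h''(t) = 6t - 12: h''(-1) = -18 < 0 ⇒ local maximum; h''(5) = 18 > 0 ⇒ local minimum.
So the local minimum value is h(5) = -105.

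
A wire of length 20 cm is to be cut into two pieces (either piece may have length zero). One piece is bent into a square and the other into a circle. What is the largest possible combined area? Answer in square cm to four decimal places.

Let x be the length used for the square. Square side x/4; circle radius (20−x)/(2π).
A(x) = (x/4)² + π·((20−x)/(2π))² = x²/16 + (20−x)²/(4π) for 0 ≤ x ≤ 20. A'(x) = x/8 − (20−x)/(2π) = 0 gives x = 4·20/(π+4) ≈ 11.2020.
A'' > 0, so the interior critical point is a minimum; the maximum is at an endpoint. A(0) = 31.8310 and A(20) = 25.0000, so the largest area is 31.8310.

31.8310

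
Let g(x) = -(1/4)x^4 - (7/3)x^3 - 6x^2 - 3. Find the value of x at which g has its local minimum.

g'(x) = -x^3 - 7x^2 - 12x = 0 at x = -4, -3, 0.
g''(x) = -3x^2 - 14x - 12. g''(-4) = -4 < 0 ⇒ local maximum; g''(-3) = 3 > 0 ⇒ local minimum; g''(0) = -12 < 0 ⇒ local maximum.
So the local minimum value is g(-3) = -57/4.

-3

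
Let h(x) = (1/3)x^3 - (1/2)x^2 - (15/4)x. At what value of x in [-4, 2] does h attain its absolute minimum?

h'(x) = x^2 - x - 15/4, whose only zero in [-4, 2] is x = -3/2.
Candidates: h(-4) = -43/3,  h(-3/2) = 27/8,  h(2) = -41/6.
Hence the absolute minimum is -43/3 at x = -4.

-4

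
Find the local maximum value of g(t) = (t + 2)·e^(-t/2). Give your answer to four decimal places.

By the product rule, g'(t) = (-(1/2)t)·e^(-t/2). Since e^(-t/2) > 0, the only critical point is t = 0.
g''(0) has the same sign as -1/2 < 0, so this is a local maximum.
g(0) = (2)·e^(0) ≈ 2.0000.

2.0000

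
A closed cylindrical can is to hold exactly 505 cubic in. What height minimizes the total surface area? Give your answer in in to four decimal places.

With radius r and height h, πr²h = 505 so h = 505/(πr²), and S(r) = 2πr² + 2πrh = 2πr² + 2·505/r.
S'(r) = 4πr − 2·505/r² = 0 ⇒ r³ = 505/(2π), so r ≈ 4.3156 and h = 2r ≈ 8.6311.
S''(r) = 4π + 4·505/r³ > 0, so this is the minimum; S ≈ 351.0552.

8.6311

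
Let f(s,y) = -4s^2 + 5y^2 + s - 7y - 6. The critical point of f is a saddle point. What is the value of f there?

∂f/∂s = -8s + 1 = 0 and ∂f/∂y = 10y - 7 = 0, so (s, y) = (1/8, 7/10).
The Hessian has f_{ss} = -8, f_{yy} = 10, f_{sy} = 0, giving D = -80 < 0, so the point is a saddle point.
f(1/8, 7/10) = -671/80.

-671/80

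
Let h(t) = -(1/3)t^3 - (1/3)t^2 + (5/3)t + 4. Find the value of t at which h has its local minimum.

-5/3

h'(t) = -t^2 - (2/3)t + 5/3 = 0 at t = -5/3, 1.
h''(t) = -2t - 2/3. h''(-5/3) = 8/3 > 0 ⇒ local minimum; h''(1) = -8/3 < 0 ⇒ local maximum.
The local minimum is h(-5/3) = 149/81.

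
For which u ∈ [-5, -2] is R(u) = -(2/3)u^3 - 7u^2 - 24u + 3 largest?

The derivative is -2u^2 - 14u - 24, which vanishes at u = -4 and u = -3.
Candidates: R(-5) = 94/3,  R(-4) = 89/3,  R(-3) = 30,  R(-2) = 85/3.
Hence the absolute maximum is 94/3 at u = -5.

-5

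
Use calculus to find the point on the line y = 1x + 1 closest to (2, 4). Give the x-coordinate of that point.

Minimize D(x)^2 = (x - 2)^2 + (x - 3)^2.
d/dx[D^2] = 2(x - 2) + 2·1·(x - 3) = 0 ⇒ x = 5/2.
Then y = 7/2 and the distance is √(1/2) ≈ 0.7071.

5/2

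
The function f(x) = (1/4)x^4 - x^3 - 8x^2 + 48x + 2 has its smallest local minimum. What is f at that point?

-190

Critical points: f'(x) = x^3 - 3x^2 - 16x + 48 vanishes at x = -4, 3, 4.
Since f''(x) = 3x^2 - 6x - 16, we get f''(-4) = 56 > 0 ⇒ local minimum; f''(3) = -7 < 0 ⇒ local maximum; f''(4) = 8 > 0 ⇒ local minimum.
The smallest local minimum is f(-4) = -190.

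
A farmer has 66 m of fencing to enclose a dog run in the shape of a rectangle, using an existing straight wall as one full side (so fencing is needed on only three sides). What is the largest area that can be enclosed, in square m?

1089/2

Let the sides perpendicular to the wall have length x and the parallel side y, so 2x + y = 66 and the area is A = xy = x(66 − 2x).
A'(x) = 66 − 4x = 0 gives x = 33/2, and A''(x) = −4 < 0 confirms a maximum.
Then y = 66 − 2·33/2 = 33 and A = 1089/2.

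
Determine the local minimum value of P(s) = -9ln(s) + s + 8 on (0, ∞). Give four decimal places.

-2.7750

P'(s) = -9/s + 1 = 0 gives s = 9.
P''(s) = 9/s², which is positive for s > 0, so this is a local minimum.
P(9) = -9·ln(9) + 9 + 8 ≈ -2.7750.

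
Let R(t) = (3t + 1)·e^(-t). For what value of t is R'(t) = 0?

By the product rule, R'(t) = (-3t + 2)·e^(-t). Since e^(-t) > 0, the only critical point is t = 2/3.
R''(2/3) has the same sign as -3 < 0, so this is a local maximum.
R(2/3) = (3)·e^(-2/3) ≈ 1.5403.

2/3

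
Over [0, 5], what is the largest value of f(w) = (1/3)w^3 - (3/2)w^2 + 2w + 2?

97/6

f'(w) = w^2 - 3w + 2, which vanishes at w = 1 and w = 2.
Compare values at every candidate in [0, 5]: f(0) = 2, f(1) = 17/6, f(2) = 8/3, f(5) = 97/6.
So the maximum is f(5) = 97/6.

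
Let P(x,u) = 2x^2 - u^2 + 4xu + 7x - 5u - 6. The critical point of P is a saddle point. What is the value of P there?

∂P/∂x = 4x + 4u + 7 = 0 and ∂P/∂u = 4x - 2u - 5 = 0, so (x, u) = (1/4, -2).
The Hessian has P_{xx} = 4, P_{uu} = -2, P_{xu} = 4, giving D = -24 < 0, so the point is a saddle point.
P(1/4, -2) = -1/8.

-1/8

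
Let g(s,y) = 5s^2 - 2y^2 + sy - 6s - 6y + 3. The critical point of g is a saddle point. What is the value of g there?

195/41

∂g/∂s = 10s + y - 6 = 0 and ∂g/∂y = s - 4y - 6 = 0, so (s, y) = (30/41, -54/41).
The Hessian has g_{ss} = 10, g_{yy} = -4, g_{sy} = 1, giving D = -41 < 0, so the point is a saddle point.
g(30/41, -54/41) = 195/41.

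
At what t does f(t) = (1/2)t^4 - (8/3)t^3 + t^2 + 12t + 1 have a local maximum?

2

Critical points: f'(t) = 2t^3 - 8t^2 + 2t + 12 vanishes at t = -1, 2, 3.
f''(t) = 6t^2 - 16t + 2. f''(-1) = 24 > 0 ⇒ local minimum; f''(2) = -6 < 0 ⇒ local maximum; f''(3) = 8 > 0 ⇒ local minimum.
So the local maximum value is f(2) = 47/3.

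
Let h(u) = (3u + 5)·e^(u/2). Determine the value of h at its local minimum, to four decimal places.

-0.9593

By the product rule, h'(u) = ((3/2)u + 11/2)·e^(u/2). Since e^(u/2) > 0, the only critical point is u = -11/3.
h''(-11/3) has the same sign as 3/2 > 0, so this is a local minimum.
h(-11/3) = (-6)·e^(-11/6) ≈ -0.9593.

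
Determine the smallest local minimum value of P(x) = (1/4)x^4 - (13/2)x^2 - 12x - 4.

-92

Critical points: P'(x) = x^3 - 13x - 12 vanishes at x = -3, -1, 4.
P''(x) = 3x^2 - 13. P''(-3) = 14 > 0 ⇒ local minimum; P''(-1) = -10 < 0 ⇒ local maximum; P''(4) = 35 > 0 ⇒ local minimum.
So the smallest local minimum value is P(4) = -92.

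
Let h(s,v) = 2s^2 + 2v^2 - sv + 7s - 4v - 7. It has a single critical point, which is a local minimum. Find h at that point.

∂h/∂s = 4s - v + 7 = 0 and ∂h/∂v = -s + 4v - 4 = 0, so (s, v) = (-8/5, 3/5).
The Hessian has h_{ss} = 4, h_{vv} = 4, h_{sv} = -1, giving D = 15 > 0 with h_{ss} > 0, so the point is a local minimum.
h(-8/5, 3/5) = -69/5.

-69/5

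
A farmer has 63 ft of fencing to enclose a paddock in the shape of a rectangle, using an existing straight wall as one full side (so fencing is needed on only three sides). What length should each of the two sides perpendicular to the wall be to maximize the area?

63/4

Let the sides perpendicular to the wall have length x and the parallel side y, so 2x + y = 63 and the area is A = xy = x(63 − 2x).
A'(x) = 63 − 4x = 0 gives x = 63/4, and A''(x) = −4 < 0 confirms a maximum.
Then y = 63 − 2·63/4 = 63/2 and A = 3969/8.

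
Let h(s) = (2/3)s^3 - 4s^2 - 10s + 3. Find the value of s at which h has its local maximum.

h'(s) = 2s^2 - 8s - 10 = 0 at s = -1, 5.
h''(s) = 4s - 8. h''(-1) = -12 < 0 ⇒ local maximum; h''(5) = 12 > 0 ⇒ local minimum.
Thus h has its local maximum at s = -1, with value 25/3.

-1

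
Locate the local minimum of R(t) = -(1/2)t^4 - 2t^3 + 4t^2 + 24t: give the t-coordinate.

-2

R'(t) = -2t^3 - 6t^2 + 8t + 24. Setting R'(t) = 0 gives t ∈ {-3, -2, 2}.
R''(t) = -6t^2 - 12t + 8. R''(-3) = -10 < 0 ⇒ local maximum; R''(-2) = 8 > 0 ⇒ local minimum; R''(2) = -40 < 0 ⇒ local maximum.
The local minimum is R(-2) = -24.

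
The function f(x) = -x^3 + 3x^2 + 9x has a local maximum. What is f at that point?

27

f'(x) = -3x^2 + 6x + 9 = 0 at x = -1, 3.
Since f''(x) = -6x + 6, we get f''(-1) = 12 > 0 ⇒ local minimum; f''(3) = -12 < 0 ⇒ local maximum.
Thus f has its local maximum at x = 3, with value 27.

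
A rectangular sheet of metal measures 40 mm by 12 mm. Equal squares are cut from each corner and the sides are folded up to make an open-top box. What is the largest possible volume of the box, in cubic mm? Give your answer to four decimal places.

With cut size x, the volume is V(x) = x(40 − 2x)(12 − 2x) for 0 < x < 6.
V'(x) = 12x^2 − 208x + 480. Setting V'(x) = 0 gives x ≈ 2.7412 (the root in (0, 6)).
V''(x) = 24x − 208 is negative there, so this is the maximum; V ≈ 616.6930.

616.6930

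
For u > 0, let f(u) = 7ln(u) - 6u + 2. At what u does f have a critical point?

f'(u) = 7/u − 6 = 0 gives u = 7/6.
f''(u) = -7/u², which is negative for u > 0, so this is a local maximum.
f(7/6) = 7·ln(7/6) - 7 + 2 ≈ -3.9209.

7/6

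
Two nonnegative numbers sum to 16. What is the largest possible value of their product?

64

With x + y = 16, the product is P(x) = x(16 − x).
P'(x) = 16 − 2x = 0 gives x = 8; P'' = −2 < 0, so this is the maximum.
P = 8·8 = 64.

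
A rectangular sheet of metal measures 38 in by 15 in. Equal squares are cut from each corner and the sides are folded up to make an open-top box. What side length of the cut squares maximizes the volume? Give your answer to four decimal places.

3.3081

With cut size x, the volume is V(x) = x(38 − 2x)(15 − 2x) for 0 < x < 7.5.
V'(x) = 12x^2 − 212x + 570. Setting V'(x) = 0 gives x ≈ 3.3081 (the root in (0, 7.5)).
V''(x) = 24x − 212 is negative there, so this is the maximum; V ≈ 870.4124.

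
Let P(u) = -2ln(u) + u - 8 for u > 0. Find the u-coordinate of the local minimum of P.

2

P'(u) = -2/u + 1 = 0 gives u = 2.
P''(u) = 2/u², which is positive for u > 0, so this is a local minimum.
P(2) = -2·ln(2) + 2 - 8 ≈ -7.3863.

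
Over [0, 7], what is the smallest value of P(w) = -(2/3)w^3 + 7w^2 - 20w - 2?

-83/3

P'(w) = -2w^2 + 14w - 20, which vanishes at w = 2 and w = 5.
Compare values at every candidate in [0, 7]: P(0) = -2; P(2) = -58/3; P(5) = -31/3; P(7) = -83/3.
The minimum over the interval is -83/3, attained at w = 7.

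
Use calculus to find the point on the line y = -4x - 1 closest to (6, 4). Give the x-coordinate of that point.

-14/17

Minimize D(x)^2 = (x - 6)^2 + (-4x - 5)^2.
d/dx[D^2] = 2(x - 6) + 2·(-4)·(-4x - 5) = 0 ⇒ x = -14/17.
Then y = 39/17 and the distance is √(841/17) ≈ 7.0335.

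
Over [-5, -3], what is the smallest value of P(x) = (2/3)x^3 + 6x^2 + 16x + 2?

-34/3

P'(x) = 2x^2 + 12x + 16, whose only zero in [-5, -3] is x = -4.
Candidates: P(-5) = -34/3; P(-4) = -26/3; P(-3) = -10.
Hence the absolute minimum is -34/3 at x = -5.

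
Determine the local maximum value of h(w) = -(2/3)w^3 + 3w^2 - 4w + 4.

h'(w) = -2w^2 + 6w - 4. Setting h'(w) = 0 gives w ∈ {1, 2}.
h''(w) = -4w + 6. h''(1) = 2 > 0 ⇒ local minimum; h''(2) = -2 < 0 ⇒ local maximum.
Thus h has its local maximum at w = 2, with value 8/3.

8/3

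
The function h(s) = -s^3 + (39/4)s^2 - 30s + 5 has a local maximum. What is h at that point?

Critical points: h'(s) = -3s^2 + (39/2)s - 30 vanishes at s = 5/2, 4.
h''(s) = -6s + 39/2. h''(5/2) = 9/2 > 0 ⇒ local minimum; h''(4) = -9/2 < 0 ⇒ local maximum.
Thus h has its local maximum at s = 4, with value -23.

-23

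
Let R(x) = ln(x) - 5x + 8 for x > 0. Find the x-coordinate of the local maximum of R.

R'(x) = 1/x − 5 = 0 gives x = 1/5.
R''(x) = -1/x², which is negative for x > 0, so this is a local maximum.
R(1/5) = 1·ln(1/5) - 1 + 8 ≈ 5.3906.

1/5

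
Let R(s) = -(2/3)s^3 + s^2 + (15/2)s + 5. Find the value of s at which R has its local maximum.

5/2

R'(s) = -2s^2 + 2s + 15/2. Setting R'(s) = 0 gives s ∈ {-3/2, 5/2}.
Second-derivative test with R''(s) = -4s + 2: R''(-3/2) = 8 > 0 ⇒ local minimum; R''(5/2) = -8 < 0 ⇒ local maximum.
The local maximum is R(5/2) = 235/12.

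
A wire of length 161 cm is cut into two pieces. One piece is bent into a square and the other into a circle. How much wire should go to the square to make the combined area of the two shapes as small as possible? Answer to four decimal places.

90.1760

Let x be the length used for the square. Square side x/4; circle radius (161−x)/(2π).
A(x) = (x/4)² + π·((161−x)/(2π))² = x²/16 + (161−x)²/(4π) for 0 ≤ x ≤ 161. A'(x) = x/8 − (161−x)/(2π) = 0 gives x = 4·161/(π+4) ≈ 90.1760.
A'' = 1/8 + 1/(2π) > 0, so this gives the minimum combined area; x ≈ 90.1760 cm to the square.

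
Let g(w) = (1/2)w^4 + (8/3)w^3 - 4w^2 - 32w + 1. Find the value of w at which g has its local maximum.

Critical points: g'(w) = 2w^3 + 8w^2 - 8w - 32 vanishes at w = -4, -2, 2.
Since g''(w) = 6w^2 + 16w - 8, we get g''(-4) = 24 > 0 ⇒ local minimum; g''(-2) = -16 < 0 ⇒ local maximum; g''(2) = 48 > 0 ⇒ local minimum.
Thus g has its local maximum at w = -2, with value 107/3.

-2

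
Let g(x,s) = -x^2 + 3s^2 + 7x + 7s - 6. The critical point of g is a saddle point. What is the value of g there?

13/6

∂g/∂x = -2x + 7 = 0 and ∂g/∂s = 6s + 7 = 0, so (x, s) = (7/2, -7/6).
The Hessian has g_{xx} = -2, g_{ss} = 6, g_{xs} = 0, giving D = -12 < 0, so the point is a saddle point.
g(7/2, -7/6) = 13/6.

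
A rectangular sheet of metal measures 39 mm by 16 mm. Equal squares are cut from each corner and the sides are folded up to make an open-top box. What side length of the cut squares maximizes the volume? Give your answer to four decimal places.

With cut size x, the volume is V(x) = x(39 − 2x)(16 − 2x) for 0 < x < 8.
V'(x) = 12x^2 − 220x + 624. Setting V'(x) = 0 gives x ≈ 3.5074 (the root in (0, 8)).
V''(x) = 24x − 220 is negative there, so this is the maximum; V ≈ 1008.0037.

3.5074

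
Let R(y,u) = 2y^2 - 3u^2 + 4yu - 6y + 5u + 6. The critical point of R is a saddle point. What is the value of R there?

∂R/∂y = 4y + 4u - 6 = 0 and ∂R/∂u = 4y - 6u + 5 = 0, so (y, u) = (2/5, 11/10).
The Hessian has R_{yy} = 4, R_{uu} = -6, R_{yu} = 4, giving D = -40 < 0, so the point is a saddle point.
R(2/5, 11/10) = 151/20.

151/20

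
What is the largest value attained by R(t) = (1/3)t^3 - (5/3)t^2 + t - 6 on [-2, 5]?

Differentiating, R'(t) = t^2 - (10/3)t + 1; which vanishes at t = 1/3 and t = 3.
Candidates: R(-2) = -52/3; R(1/3) = -473/81; R(3) = -9; R(5) = -1.
Hence the absolute maximum is -1 at t = 5.

-1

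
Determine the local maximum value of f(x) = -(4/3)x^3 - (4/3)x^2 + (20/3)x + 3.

Critical points: f'(x) = -4x^2 - (8/3)x + 20/3 vanishes at x = -5/3, 1.
Second-derivative test with f''(x) = -8x - 8/3: f''(-5/3) = 32/3 > 0 ⇒ local minimum; f''(1) = -32/3 < 0 ⇒ local maximum.
Thus f has its local maximum at x = 1, with value 7.

7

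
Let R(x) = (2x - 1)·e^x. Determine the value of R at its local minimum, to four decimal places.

-1.2131

R'(x) = 2·e^x + (2x - 1)·1·e^x = (2x + 1)·e^x. Since e^x > 0, the only critical point is x = -1/2.
R''(-1/2) has the same sign as 2 > 0, so this is a local minimum.
R(-1/2) = (-2)·e^(-1/2) ≈ -1.2131.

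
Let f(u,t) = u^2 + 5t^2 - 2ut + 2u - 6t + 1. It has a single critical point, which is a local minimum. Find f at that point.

∂f/∂u = 2u - 2t + 2 = 0 and ∂f/∂t = -2u + 10t - 6 = 0, so (u, t) = (-1/2, 1/2).
The Hessian has f_{uu} = 2, f_{tt} = 10, f_{ut} = -2, giving D = 16 > 0 with f_{uu} > 0, so the point is a local minimum.
f(-1/2, 1/2) = -1.

-1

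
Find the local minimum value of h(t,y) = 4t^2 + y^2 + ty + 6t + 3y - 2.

-28/5

∂h/∂t = 8t + y + 6 = 0 and ∂h/∂y = t + 2y + 3 = 0, so (t, y) = (-3/5, -6/5).
The Hessian has h_{tt} = 8, h_{yy} = 2, h_{ty} = 1, giving D = 15 > 0 with h_{tt} > 0, so the point is a local minimum.
h(-3/5, -6/5) = -28/5.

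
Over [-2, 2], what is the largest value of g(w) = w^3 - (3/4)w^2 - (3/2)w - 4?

The derivative is 3w^2 - (3/2)w - 3/2, which vanishes at w = -1/2 and w = 1.
Compare values at every candidate in [-2, 2]: g(-2) = -12; g(-1/2) = -57/16; g(1) = -21/4; g(2) = -2.
The maximum over the interval is -2, attained at w = 2.

-2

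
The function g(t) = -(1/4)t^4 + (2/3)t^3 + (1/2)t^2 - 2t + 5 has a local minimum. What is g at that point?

Critical points: g'(t) = -t^3 + 2t^2 + t - 2 vanishes at t = -1, 1, 2.
g''(t) = -3t^2 + 4t + 1. g''(-1) = -6 < 0 ⇒ local maximum; g''(1) = 2 > 0 ⇒ local minimum; g''(2) = -3 < 0 ⇒ local maximum.
The local minimum is g(1) = 47/12.

47/12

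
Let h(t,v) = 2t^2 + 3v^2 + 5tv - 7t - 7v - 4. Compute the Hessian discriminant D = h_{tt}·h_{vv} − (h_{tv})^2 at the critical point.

∂h/∂t = 4t + 5v - 7 = 0 and ∂h/∂v = 5t + 6v - 7 = 0, so (t, v) = (-7, 7).
The Hessian has h_{tt} = 4, h_{vv} = 6, h_{tv} = 5, giving D = -1 < 0, so the point is a saddle point.
D = (4)·(6) − (5)^2 = -1.

-1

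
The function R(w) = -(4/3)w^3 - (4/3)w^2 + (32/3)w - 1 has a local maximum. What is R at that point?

R'(w) = -4w^2 - (8/3)w + 32/3 = 0 at w = -2, 4/3.
Second-derivative test with R''(w) = -8w - 8/3: R''(-2) = 40/3 > 0 ⇒ local minimum; R''(4/3) = -40/3 < 0 ⇒ local maximum.
Thus R has its local maximum at w = 4/3, with value 623/81.

623/81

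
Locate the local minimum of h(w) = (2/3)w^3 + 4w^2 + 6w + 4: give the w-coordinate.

h'(w) = 2w^2 + 8w + 6. Setting h'(w) = 0 gives w ∈ {-3, -1}.
Second-derivative test with h''(w) = 4w + 8: h''(-3) = -4 < 0 ⇒ local maximum; h''(-1) = 4 > 0 ⇒ local minimum.
The local minimum is h(-1) = 4/3.

-1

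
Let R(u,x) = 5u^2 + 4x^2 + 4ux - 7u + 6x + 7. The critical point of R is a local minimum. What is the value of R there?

∂R/∂u = 10u + 4x - 7 = 0 and ∂R/∂x = 4u + 8x + 6 = 0, so (u, x) = (5/4, -11/8).
The Hessian has R_{uu} = 10, R_{xx} = 8, R_{ux} = 4, giving D = 64 > 0 with R_{uu} > 0, so the point is a local minimum.
R(5/4, -11/8) = -3/2.

-3/2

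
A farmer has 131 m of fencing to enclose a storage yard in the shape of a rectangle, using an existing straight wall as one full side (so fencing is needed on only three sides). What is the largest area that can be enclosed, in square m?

17161/8

Let the sides perpendicular to the wall have length x and the parallel side y, so 2x + y = 131 and the area is A = xy = x(131 − 2x).
A'(x) = 131 − 4x = 0 gives x = 131/4, and A''(x) = −4 < 0 confirms a maximum.
Then y = 131 − 2·131/4 = 131/2 and A = 17161/8.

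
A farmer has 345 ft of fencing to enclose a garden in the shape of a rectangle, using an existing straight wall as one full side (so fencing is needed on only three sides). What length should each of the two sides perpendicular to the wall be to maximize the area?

Let the sides perpendicular to the wall have length x and the parallel side y, so 2x + y = 345 and the area is A = xy = x(345 − 2x).
A'(x) = 345 − 4x = 0 gives x = 345/4, and A''(x) = −4 < 0 confirms a maximum.
Then y = 345 − 2·345/4 = 345/2 and A = 119025/8.

345/4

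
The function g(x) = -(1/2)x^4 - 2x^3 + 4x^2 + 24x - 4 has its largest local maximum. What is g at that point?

36

g'(x) = -2x^3 - 6x^2 + 8x + 24. Setting g'(x) = 0 gives x ∈ {-3, -2, 2}.
Since g''(x) = -6x^2 - 12x + 8, we get g''(-3) = -10 < 0 ⇒ local maximum; g''(-2) = 8 > 0 ⇒ local minimum; g''(2) = -40 < 0 ⇒ local maximum.
The largest local maximum is g(2) = 36.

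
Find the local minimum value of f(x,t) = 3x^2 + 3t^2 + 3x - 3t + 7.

11/2

∂f/∂x = 6x + 3 = 0 and ∂f/∂t = 6t - 3 = 0, so (x, t) = (-1/2, 1/2).
The Hessian has f_{xx} = 6, f_{tt} = 6, f_{xt} = 0, giving D = 36 > 0 with f_{xx} > 0, so the point is a local minimum.
f(-1/2, 1/2) = 11/2.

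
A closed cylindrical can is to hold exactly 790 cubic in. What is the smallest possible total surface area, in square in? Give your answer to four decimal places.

With radius r and height h, πr²h = 790 so h = 790/(πr²), and S(r) = 2πr² + 2πrh = 2πr² + 2·790/r.
S'(r) = 4πr − 2·790/r² = 0 ⇒ r³ = 790/(2π), so r ≈ 5.0097 and h = 2r ≈ 10.0195.
S''(r) = 4π + 4·790/r³ > 0, so this is the minimum; S ≈ 473.0778.

473.0778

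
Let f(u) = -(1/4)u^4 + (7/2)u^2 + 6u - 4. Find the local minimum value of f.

Critical points: f'(u) = -u^3 + 7u + 6 vanishes at u = -2, -1, 3.
Since f''(u) = -3u^2 + 7, we get f''(-2) = -5 < 0 ⇒ local maximum; f''(-1) = 4 > 0 ⇒ local minimum; f''(3) = -20 < 0 ⇒ local maximum.
So the local minimum value is f(-1) = -27/4.

-27/4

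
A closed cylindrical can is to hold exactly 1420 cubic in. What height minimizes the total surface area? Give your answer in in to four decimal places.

12.1824

With radius r and height h, πr²h = 1420 so h = 1420/(πr²), and S(r) = 2πr² + 2πrh = 2πr² + 2·1420/r.
S'(r) = 4πr − 2·1420/r² = 0 ⇒ r³ = 1420/(2π), so r ≈ 6.0912 and h = 2r ≈ 12.1824.
S''(r) = 4π + 4·1420/r³ > 0, so this is the minimum; S ≈ 699.3696.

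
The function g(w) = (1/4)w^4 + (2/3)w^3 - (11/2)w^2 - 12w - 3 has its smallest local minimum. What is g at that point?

Critical points: g'(w) = w^3 + 2w^2 - 11w - 12 vanishes at w = -4, -1, 3.
g''(w) = 3w^2 + 4w - 11. g''(-4) = 21 > 0 ⇒ local minimum; g''(-1) = -12 < 0 ⇒ local maximum; g''(3) = 28 > 0 ⇒ local minimum.
The smallest local minimum is g(3) = -201/4.

-201/4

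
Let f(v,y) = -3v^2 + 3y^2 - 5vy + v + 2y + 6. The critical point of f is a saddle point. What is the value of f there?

367/61

∂f/∂v = -6v - 5y + 1 = 0 and ∂f/∂y = -5v + 6y + 2 = 0, so (v, y) = (16/61, -7/61).
The Hessian has f_{vv} = -6, f_{yy} = 6, f_{vy} = -5, giving D = -61 < 0, so the point is a saddle point.
f(16/61, -7/61) = 367/61.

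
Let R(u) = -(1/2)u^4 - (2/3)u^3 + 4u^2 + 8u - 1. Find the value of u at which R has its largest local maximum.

Critical points: R'(u) = -2u^3 - 2u^2 + 8u + 8 vanishes at u = -2, -1, 2.
Since R''(u) = -6u^2 - 4u + 8, we get R''(-2) = -8 < 0 ⇒ local maximum; R''(-1) = 6 > 0 ⇒ local minimum; R''(2) = -24 < 0 ⇒ local maximum.
The largest local maximum is R(2) = 53/3.

2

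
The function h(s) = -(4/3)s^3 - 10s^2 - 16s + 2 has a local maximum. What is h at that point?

28/3

h'(s) = -4s^2 - 20s - 16 = 0 at s = -4, -1.
Since h''(s) = -8s - 20, we get h''(-4) = 12 > 0 ⇒ local minimum; h''(-1) = -12 < 0 ⇒ local maximum.
The local maximum is h(-1) = 28/3.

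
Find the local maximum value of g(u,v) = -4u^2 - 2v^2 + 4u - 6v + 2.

15/2

∂g/∂u = -8u + 4 = 0 and ∂g/∂v = -4v - 6 = 0, so (u, v) = (1/2, -3/2).
The Hessian has g_{uu} = -8, g_{vv} = -4, g_{uv} = 0, giving D = 32 > 0 with g_{uu} < 0, so the point is a local maximum.
g(1/2, -3/2) = 15/2.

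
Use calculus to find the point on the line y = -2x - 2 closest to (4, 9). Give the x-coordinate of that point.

Minimize D(x)^2 = (x - 4)^2 + (-2x - 11)^2.
d/dx[D^2] = 2(x - 4) + 2·(-2)·(-2x - 11) = 0 ⇒ x = -18/5.
Then y = 26/5 and the distance is √(361/5) ≈ 8.4971.

-18/5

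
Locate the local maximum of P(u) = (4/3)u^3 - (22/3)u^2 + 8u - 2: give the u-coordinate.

P'(u) = 4u^2 - (44/3)u + 8. Setting P'(u) = 0 gives u ∈ {2/3, 3}.
Second-derivative test with P''(u) = 8u - 44/3: P''(2/3) = -28/3 < 0 ⇒ local maximum; P''(3) = 28/3 > 0 ⇒ local minimum.
The local maximum is P(2/3) = 38/81.

2/3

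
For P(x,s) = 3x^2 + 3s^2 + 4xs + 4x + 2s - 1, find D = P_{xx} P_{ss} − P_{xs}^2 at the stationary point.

20

∂P/∂x = 6x + 4s + 4 = 0 and ∂P/∂s = 4x + 6s + 2 = 0, so (x, s) = (-4/5, 1/5).
The Hessian has P_{xx} = 6, P_{ss} = 6, P_{xs} = 4, giving D = 20 > 0 with P_{xx} > 0, so the point is a local minimum.
D = (6)·(6) − (4)^2 = 20.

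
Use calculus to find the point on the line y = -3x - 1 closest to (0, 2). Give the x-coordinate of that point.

-9/10

Minimize D(x)^2 = (x + 0)^2 + (-3x - 3)^2.
d/dx[D^2] = 2(x + 0) + 2·(-3)·(-3x - 3) = 0 ⇒ x = -9/10.
Then y = 17/10 and the distance is √(9/10) ≈ 0.9487.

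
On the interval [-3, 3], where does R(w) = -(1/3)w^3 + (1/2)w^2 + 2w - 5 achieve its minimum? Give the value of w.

Differentiating, R'(w) = -w^2 + w + 2; which vanishes at w = -1 and w = 2.
Candidates: R(-3) = 5/2,  R(-1) = -37/6,  R(2) = -5/3,  R(3) = -7/2.
Hence the absolute minimum is -37/6 at w = -1.

-1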